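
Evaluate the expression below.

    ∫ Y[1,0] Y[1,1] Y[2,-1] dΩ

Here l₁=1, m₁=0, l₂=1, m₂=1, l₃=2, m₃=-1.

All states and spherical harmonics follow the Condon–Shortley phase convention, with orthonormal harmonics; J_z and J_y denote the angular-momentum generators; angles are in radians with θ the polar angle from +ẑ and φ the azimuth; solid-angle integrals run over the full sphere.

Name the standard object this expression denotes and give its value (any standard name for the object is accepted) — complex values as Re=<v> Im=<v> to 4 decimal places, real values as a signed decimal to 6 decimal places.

Gaunt coefficient, -0.218510

This is a Gaunt coefficient — the integral of a triple product of spherical harmonics over the sphere.
m-sum 0 ✓  L=4 even ✓  0≤2≤2 ✓
Π(2lᵢ+1) = 3×3×5 = 45
triangle coeff Δ(1,1,2) = 1/30
Σ_t [0,0]: t=0:+1/1 = 1/1
(3j)²=2/15 [(1 1 2; 0 0 0)], sign=+1
Σ_t [0,0]: t=0:+1/2 = 1/2
(3j)²=1/10 [(1 1 2; 0 1 -1)], sign=-1
⇒ 4πI² = 3/5
I = (-1)√(3/5/(4π)) = -0.21850969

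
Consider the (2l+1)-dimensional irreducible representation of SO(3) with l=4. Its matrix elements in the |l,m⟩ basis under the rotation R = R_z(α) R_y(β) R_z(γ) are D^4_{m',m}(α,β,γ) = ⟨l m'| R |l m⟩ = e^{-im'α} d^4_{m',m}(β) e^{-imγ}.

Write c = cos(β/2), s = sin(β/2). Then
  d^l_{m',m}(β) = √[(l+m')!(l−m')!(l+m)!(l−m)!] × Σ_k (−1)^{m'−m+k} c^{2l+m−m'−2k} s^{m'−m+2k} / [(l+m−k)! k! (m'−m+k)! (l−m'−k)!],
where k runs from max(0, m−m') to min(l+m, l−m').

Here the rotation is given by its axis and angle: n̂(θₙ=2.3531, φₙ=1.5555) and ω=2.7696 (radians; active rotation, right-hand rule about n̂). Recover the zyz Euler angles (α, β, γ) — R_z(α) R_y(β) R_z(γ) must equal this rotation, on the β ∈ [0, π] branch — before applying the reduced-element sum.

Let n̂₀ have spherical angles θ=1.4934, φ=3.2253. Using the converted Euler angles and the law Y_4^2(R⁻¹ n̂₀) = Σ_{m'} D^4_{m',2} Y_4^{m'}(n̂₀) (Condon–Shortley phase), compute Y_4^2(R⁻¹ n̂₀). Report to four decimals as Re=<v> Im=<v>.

Axis–angle → zyz. n̂ = (sinθₙcosφₙ, sinθₙsinφₙ, cosθₙ) = (+0.010849, +0.709209, -0.704915), ω = 2.7696.
R = I cosω + sinω [n̂]ₓ + (1−cosω) n̂n̂ᵀ gives
  R = [-0.931378, +0.271080, +0.243005; -0.241355, +0.039947, -0.969614; -0.272550, -0.961728, +0.028220]
β = atan2(√(R₁₃²+R₂₃²), R₃₃) = 1.542572; α = atan2(R₂₃, R₁₃) mod 2π = 4.957952; γ = atan2(R₃₂, −R₃₁) mod 2π = 4.988544
Need the full column D^4_{m',2} for m'=−4..4 at α=4.9580, β=1.5426, γ=4.9885.
cos(β/2)=0.717015, sin(β/2)=0.697058
d^4_{-4,2}: single k=6 term ⇒ +0.312068;  D = -0.283667-0.130075i
d^4_{-3,2}: k∈[5..6] ⇒ +0.680948 -0.214523 = +0.466425;  D = +0.085512-0.458519i
d^4_{-2,2}: k∈[4..6] ⇒ +0.936007 -0.707703 +0.055738 = +0.284043;  D = +0.283511-0.017368i
d^4_{-1,2}: k∈[3..5] ⇒ +0.907741 -1.286871 +0.243247 = -0.135883;  D = -0.041031-0.129540i
d^4_{0,2}: k∈[2..4] ⇒ +0.626365 -1.578621 +0.559488 = -0.392768;  D = +0.334369-0.206068i
d^4_{1,2}: k∈[1..3] ⇒ +0.288139 -1.361612 +0.857914 = -0.215559;  D = +0.154313+0.150510i
d^4_{2,2}: k∈[0..2] ⇒ +0.069859 -0.792296 +0.936007 = +0.213571;  D = +0.107480-0.184555i
d^4_{3,2}: k∈[0..1] ⇒ -0.254115 +0.720497 = +0.466383;  D = +0.447987+0.129693i
d^4_{4,2}: single k=0 term ⇒ +0.349370;  D = -0.012656+0.349140i
Y_4^{m'}(θ=1.4934,φ=3.2253) and Σ D·Y over m':
  (-0.2837-0.1301i)·(+0.4130-0.1437i)  (+0.0855-0.4585i)·(-0.0929+0.0238i)  (+0.2835-0.0174i)·(-0.3142+0.0531i)  (-0.0410-0.1295i)·(+0.1075-0.0090i)  (+0.3344-0.2061i)·(+0.2985+0.0000i)  (+0.1543+0.1505i)·(-0.1075-0.0090i)  (+0.1075-0.1846i)·(-0.3142-0.0531i)  (+0.4480+0.1297i)·(+0.0929+0.0238i)  (-0.0127+0.3491i)·(+0.4130+0.1437i)
Y_4^2(R⁻¹ n̂) = -0.202422+0.176908i

Re=-0.2024 Im=0.1769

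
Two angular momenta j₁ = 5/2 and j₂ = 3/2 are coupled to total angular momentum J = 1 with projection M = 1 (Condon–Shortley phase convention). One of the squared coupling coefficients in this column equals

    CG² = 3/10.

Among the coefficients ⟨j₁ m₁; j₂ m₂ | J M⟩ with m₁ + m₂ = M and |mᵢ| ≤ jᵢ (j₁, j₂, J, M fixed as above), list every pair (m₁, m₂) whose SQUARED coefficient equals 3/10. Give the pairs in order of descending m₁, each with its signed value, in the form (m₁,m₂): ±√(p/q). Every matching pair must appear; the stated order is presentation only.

(3/2,-1/2): −√(3/10)

Admissible pairs with m₁+m₂ = M = 1: (-1/2,3/2), (1/2,1/2), (3/2,-1/2), (5/2,-3/2)
  (m₁,m₂)=(5/2,-3/2): CG² = 1/2, CG = +√(1/2)
  (m₁,m₂)=(3/2,-1/2): CG² = 3/10, CG = −√(3/10)   ← matches the target
  (m₁,m₂)=(1/2,1/2): CG² = 3/20, CG = +√(3/20)
  (m₁,m₂)=(-1/2,3/2): CG² = 1/20, CG = −√(1/20)
Pairs with CG² = 3/10: (3/2,-1/2): −√(3/10)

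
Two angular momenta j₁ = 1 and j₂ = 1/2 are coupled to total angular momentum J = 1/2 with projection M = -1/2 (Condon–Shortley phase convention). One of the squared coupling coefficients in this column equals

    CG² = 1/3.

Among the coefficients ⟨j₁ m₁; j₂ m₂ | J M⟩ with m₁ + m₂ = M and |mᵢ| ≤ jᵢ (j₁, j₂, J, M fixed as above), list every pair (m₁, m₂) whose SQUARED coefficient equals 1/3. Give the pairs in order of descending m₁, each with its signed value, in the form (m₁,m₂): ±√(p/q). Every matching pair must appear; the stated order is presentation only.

(0,-1/2): +√(1/3)

Admissible pairs with m₁+m₂ = M = -1/2: (-1,1/2), (0,-1/2)
  (m₁,m₂)=(0,-1/2): CG² = 1/3, CG = +√(1/3)   ← matches the target
  (m₁,m₂)=(-1,1/2): CG² = 2/3, CG = −√(2/3)
Pairs with CG² = 1/3: (0,-1/2): +√(1/3)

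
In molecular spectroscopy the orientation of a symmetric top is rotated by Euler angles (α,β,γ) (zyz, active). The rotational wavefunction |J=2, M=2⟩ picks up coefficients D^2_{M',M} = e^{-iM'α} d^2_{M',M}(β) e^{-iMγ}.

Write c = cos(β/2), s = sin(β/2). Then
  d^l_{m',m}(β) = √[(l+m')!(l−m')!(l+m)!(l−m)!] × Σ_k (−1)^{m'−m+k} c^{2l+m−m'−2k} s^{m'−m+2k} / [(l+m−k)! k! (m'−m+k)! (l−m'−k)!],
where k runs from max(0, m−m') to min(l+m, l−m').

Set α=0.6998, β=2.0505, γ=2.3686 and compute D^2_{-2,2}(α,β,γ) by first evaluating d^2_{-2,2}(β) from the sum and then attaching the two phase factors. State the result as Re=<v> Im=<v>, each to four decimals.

Re=-0.5238 Im=0.1040

Split into d^2_{-2,2}(β=2.0505) × two z-phases.
c=cos(2.050500/2)=0.518885, s=sin(2.050500/2)=0.854844; N=√[1·24·24·1]=24.000000
The bounds max(0,m−m')=4 and min(l+m,l−m')=4 give 1 term
  k=4: (−1)^0·24.0000/(24)·0.5189^0·0.8548^4 = +0.534007
d^2_{-2,2}(2.0505) = +0.534007
Phases: e^{-i·(-2)·0.6998}=+0.170361+0.985382i, e^{-i·(2)·2.3686}=+0.024808+0.999692i ⇒ D=-0.523782+0.104000i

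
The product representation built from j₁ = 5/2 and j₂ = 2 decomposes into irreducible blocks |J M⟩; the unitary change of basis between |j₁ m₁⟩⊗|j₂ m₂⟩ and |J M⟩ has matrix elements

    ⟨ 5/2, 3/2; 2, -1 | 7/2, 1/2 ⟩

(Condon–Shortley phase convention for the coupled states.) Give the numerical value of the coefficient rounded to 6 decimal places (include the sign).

+√(121/315) ≈ +0.619780

j₁+j₂−J=1  J+j₁−j₂=4  J−j₁+j₂=3  j₁+j₂+J+1=9
(j₁±m₁, j₂±m₂, J±M) = (4,1,1,3,4,3)
P² = 2304/35
sum k=0..1:
  [0] +1/12 = 1/12
  [1] −1/144 = -1/144
S = 11/144
C² = P²·S² = 121/315 ; C = +0.619780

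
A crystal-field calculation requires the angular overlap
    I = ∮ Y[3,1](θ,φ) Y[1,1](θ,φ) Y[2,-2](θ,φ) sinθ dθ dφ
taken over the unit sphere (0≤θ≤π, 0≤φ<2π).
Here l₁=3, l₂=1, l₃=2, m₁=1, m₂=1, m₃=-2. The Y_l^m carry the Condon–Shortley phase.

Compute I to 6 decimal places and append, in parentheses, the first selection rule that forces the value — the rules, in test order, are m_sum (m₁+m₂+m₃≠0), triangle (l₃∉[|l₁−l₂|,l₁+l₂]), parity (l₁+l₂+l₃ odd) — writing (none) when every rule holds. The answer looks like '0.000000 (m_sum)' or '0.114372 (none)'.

-0.082589 (none)

Checks pass: Σm=0; 6 even; l₃=2∈[2,4].
(2·3+1)(2·1+1)(2·2+1) = 105
Δ: 2! 4! 0! / 7! → 1/105
sum: t=1:−1/4 = -1/4
3j²(3 1 2; 0 0 0) = Δ·Π!·Σ² = 3/35  (sign -1)
sum: t=2:+1/48 = 1/48
3j²(3 1 2; 1 1 -2) = Δ·Π!·Σ² = 1/105  (sign +1)
combine: 4πI² = 105·3/35·1/105 = 3/35
take √, sign -1: I = -0.08258890
No selection rule forces the value: the integral is nonzero (none).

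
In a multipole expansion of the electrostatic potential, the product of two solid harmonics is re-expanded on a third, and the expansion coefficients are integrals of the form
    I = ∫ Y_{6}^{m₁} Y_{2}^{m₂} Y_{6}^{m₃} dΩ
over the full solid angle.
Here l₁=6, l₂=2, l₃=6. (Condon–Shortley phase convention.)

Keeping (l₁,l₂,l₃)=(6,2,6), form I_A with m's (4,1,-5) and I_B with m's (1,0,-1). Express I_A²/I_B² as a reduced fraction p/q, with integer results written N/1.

Same 6,2,6: normalisation and zero-m 3j drop out of the ratio.
A: Δ: 2! 10! 2! / 15! → 1/90090; sum: t=1:−1/725760 t=2:+1/7257600 = -1/806400; 3j²(6 2 6; 4 1 -5) = Δ·Π!·Σ² = 27/910  (sign +1)
B: Δ: 2! 10! 2! / 15! → 1/90090; sum: t=0:+1/57600 t=1:−1/17280 t=2:+1/120960 = -13/403200; 3j²(6 2 6; 1 0 -1) = Δ·Π!·Σ² = 13/770  (sign +1)
I_A²/I_B² = (27/910)/(13/770) = 297/169

297/169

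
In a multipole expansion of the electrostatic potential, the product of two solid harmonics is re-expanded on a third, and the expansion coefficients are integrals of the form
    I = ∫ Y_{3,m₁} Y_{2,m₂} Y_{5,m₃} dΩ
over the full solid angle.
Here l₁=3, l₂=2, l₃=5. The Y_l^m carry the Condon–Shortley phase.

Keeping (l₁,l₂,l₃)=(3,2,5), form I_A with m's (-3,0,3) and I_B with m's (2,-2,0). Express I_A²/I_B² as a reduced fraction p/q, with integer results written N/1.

28/5

Shared (l₁,l₂,l₃)=(3,2,5): N and (l;000)² cancel in I_A²/I_B².
A: Δ = 0!·6!·4!/11! = 1/2310; Racah Σ t=0..0: t=0:+1/2880 = 1/2880; ⇒ 3j(3 2 5; -3 0 3)² = 2/165, sgn +1
B: Δ = 0!·6!·4!/11! = 1/2310; Racah Σ t=0..0: t=0:+1/2880 = 1/2880; ⇒ 3j(3 2 5; 2 -2 0)² = 1/462, sgn -1
I_A²/I_B² = (2/165)/(1/462) = 28/5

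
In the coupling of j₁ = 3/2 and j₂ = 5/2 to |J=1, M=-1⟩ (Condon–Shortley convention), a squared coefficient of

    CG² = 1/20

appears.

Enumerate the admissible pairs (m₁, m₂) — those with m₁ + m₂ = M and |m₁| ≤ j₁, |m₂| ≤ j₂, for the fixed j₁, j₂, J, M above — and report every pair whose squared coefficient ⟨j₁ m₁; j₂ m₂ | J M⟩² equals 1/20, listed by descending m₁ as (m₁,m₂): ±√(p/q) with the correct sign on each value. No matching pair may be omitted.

(-3/2,1/2): −√(1/20)

Admissible pairs with m₁+m₂ = M = -1: (-3/2,1/2), (-1/2,-1/2), (1/2,-3/2), (3/2,-5/2)
  (m₁,m₂)=(3/2,-5/2): CG² = 1/2, CG = +√(1/2)
  (m₁,m₂)=(1/2,-3/2): CG² = 3/10, CG = −√(3/10)
  (m₁,m₂)=(-1/2,-1/2): CG² = 3/20, CG = +√(3/20)
  (m₁,m₂)=(-3/2,1/2): CG² = 1/20, CG = −√(1/20)   ← matches the target
Pairs with CG² = 1/20: (-3/2,1/2): −√(1/20)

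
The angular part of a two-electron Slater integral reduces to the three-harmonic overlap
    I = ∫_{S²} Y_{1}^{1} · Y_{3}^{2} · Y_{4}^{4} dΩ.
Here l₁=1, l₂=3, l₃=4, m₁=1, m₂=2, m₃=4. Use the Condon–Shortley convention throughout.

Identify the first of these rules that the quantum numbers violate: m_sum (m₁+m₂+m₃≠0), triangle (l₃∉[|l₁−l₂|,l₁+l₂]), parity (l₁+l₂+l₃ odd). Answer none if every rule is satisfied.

m_sum

m₁+m₂+m₃ = 1 + 2 + 4 = 7  ✗
triangle: |1−3|=2 ≤ l₃=4 ≤ 1+3=4
parity: l₁+l₂+l₃ = 8 is even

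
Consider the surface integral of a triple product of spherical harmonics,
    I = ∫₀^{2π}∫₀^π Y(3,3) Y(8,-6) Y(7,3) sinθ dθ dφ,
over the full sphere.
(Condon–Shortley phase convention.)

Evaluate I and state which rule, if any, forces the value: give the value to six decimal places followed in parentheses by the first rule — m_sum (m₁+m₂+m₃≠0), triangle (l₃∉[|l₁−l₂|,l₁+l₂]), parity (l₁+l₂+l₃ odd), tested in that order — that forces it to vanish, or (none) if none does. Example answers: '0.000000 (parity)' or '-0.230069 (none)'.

-0.170387 (none)

m-sum 0 ✓  L=18 even ✓  5≤7≤11 ✓
Π(2lᵢ+1) = 7×17×15 = 1785
triangle coeff Δ(3,8,7) = 1/5290740
Σ_t [1,3]: t=1:−1/7257600 t=2:+1/2073600 t=3:−1/7257600 = 1/4838400
(3j)²=252/20995 [(3 8 7; 0 0 0)], sign=-1
Σ_t [0,0]: t=0:+1/348364800 = 1/348364800
(3j)²=11/646 [(3 8 7; 3 -6 3)], sign=+1
⇒ 4πI² = 29106/79781
I = (-1)√(29106/79781/(4π)) = -0.17038705
No selection rule forces the value: the integral is nonzero (none).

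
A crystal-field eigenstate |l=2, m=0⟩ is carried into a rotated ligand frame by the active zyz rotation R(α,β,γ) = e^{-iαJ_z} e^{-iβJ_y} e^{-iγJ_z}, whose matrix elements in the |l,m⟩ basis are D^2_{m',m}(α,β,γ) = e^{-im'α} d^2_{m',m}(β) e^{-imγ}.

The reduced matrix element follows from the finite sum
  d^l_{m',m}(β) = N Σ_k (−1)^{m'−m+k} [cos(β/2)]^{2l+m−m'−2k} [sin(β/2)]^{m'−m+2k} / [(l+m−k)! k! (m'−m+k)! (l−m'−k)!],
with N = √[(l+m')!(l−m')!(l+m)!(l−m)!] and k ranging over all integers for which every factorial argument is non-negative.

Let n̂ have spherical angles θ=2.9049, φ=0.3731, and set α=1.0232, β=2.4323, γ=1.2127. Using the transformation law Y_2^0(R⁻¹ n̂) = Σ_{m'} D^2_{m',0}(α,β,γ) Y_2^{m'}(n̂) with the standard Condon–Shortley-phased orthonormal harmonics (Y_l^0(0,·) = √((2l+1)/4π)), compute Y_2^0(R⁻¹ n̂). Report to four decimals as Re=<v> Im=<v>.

Need the full column D^2_{m',0} for m'=−2..2 at α=1.0232, β=2.4323, γ=1.2127.
cos(β/2)=0.347259, sin(β/2)=0.937769
d^2_{-2,0}: single k=2 term ⇒ +0.259761;  D = -0.118938+0.230932i
d^2_{-1,0}: k∈[1..2] ⇒ +0.096190 -0.701483 = -0.605292;  D = -0.315137-0.516786i
d^2_{0,0}: k∈[0..2] ⇒ +0.014542 -0.424188 +0.773364 = +0.363718;  D = +0.363718+0.000000i
d^2_{1,0}: k∈[0..1] ⇒ -0.096190 +0.701483 = +0.605292;  D = +0.315137-0.516786i
d^2_{2,0}: single k=0 term ⇒ +0.259761;  D = -0.118938-0.230932i
Y_2^{m'}(θ=2.9049,φ=0.3731) and Σ D·Y over m':
  (-0.1189+0.2309i)·(+0.0156-0.0144i)  (-0.3151-0.5168i)·(-0.1640+0.0642i)  (+0.3637+0.0000i)·(+0.5788+0.0000i)  (+0.3151-0.5168i)·(+0.1640+0.0642i)  (-0.1189-0.2309i)·(+0.0156+0.0144i)
Y_2^0(R⁻¹ n̂) = +0.383157+0.000000i

Re=0.3832 Im=0.0000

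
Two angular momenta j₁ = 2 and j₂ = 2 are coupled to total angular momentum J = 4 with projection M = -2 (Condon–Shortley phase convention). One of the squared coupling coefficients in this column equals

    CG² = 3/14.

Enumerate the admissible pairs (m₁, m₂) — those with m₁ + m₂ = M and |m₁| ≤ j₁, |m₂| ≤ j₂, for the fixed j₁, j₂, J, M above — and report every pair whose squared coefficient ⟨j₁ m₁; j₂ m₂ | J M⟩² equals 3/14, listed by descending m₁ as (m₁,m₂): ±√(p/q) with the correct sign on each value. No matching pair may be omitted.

(0,-2): +√(3/14); (-2,0): +√(3/14)

Admissible pairs with m₁+m₂ = M = -2: (-2,0), (-1,-1), (0,-2)
  (m₁,m₂)=(0,-2): CG² = 3/14, CG = +√(3/14)   ← matches the target
  (m₁,m₂)=(-1,-1): CG² = 4/7, CG = +√(4/7)
  (m₁,m₂)=(-2,0): CG² = 3/14, CG = +√(3/14)   ← matches the target
Pairs with CG² = 3/14: (0,-2): +√(3/14); (-2,0): +√(3/14)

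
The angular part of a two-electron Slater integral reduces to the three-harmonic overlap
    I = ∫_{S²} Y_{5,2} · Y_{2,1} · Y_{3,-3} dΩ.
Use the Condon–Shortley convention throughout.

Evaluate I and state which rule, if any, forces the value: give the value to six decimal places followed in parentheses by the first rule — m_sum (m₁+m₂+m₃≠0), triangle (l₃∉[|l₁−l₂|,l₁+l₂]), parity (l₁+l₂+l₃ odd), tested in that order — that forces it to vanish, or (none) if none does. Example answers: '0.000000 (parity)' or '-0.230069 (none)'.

0.063396 (none)

m-sum 0 ✓  L=10 even ✓  3≤3≤7 ✓
Π(2lᵢ+1) = 11×5×7 = 385
triangle coeff Δ(5,2,3) = 1/2310
Σ_t [2,2]: t=2:+1/144 = 1/144
(3j)²=10/231 [(5 2 3; 0 0 0)], sign=-1
Σ_t [3,3]: t=3:−1/4320 = -1/4320
(3j)²=1/330 [(5 2 3; 2 1 -3)], sign=-1
⇒ 4πI² = 5/99
I = (+1)√(5/99/(4π)) = 0.06339609
No selection rule forces the value: the integral is nonzero (none).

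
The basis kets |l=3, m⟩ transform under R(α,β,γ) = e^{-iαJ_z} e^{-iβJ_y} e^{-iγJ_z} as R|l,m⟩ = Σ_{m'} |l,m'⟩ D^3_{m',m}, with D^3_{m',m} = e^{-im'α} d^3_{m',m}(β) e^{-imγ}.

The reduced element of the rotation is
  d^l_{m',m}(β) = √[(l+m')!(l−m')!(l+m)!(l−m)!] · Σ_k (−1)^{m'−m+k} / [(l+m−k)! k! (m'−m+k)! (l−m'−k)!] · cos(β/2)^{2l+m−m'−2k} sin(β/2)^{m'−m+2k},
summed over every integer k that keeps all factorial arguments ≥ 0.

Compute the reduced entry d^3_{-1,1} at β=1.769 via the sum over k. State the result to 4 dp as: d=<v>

d^3_{-1,1}(β=1.7690) via the finite sum:
With c≡cos(β/2)=0.633676 and s≡sin(β/2)=0.773598, N=[2·24·24·2]^{1/2}=48.000000
k: max(0,(1)−(-1))=2 … min(3+(1),3−(-1))=4
  k=2: (−1)^0·48.0000/(8)·0.6337^4·0.7736^2 = +0.578965
  k=3: (−1)^1·48.0000/(6)·0.6337^2·0.7736^4 = -1.150501
  k=4: (−1)^2·48.0000/(48)·0.6337^0·0.7736^6 = +0.214335
d^3_{-1,1}(1.7690) = +0.578965 -1.150501 +0.214335 = -0.357201

d=-0.3572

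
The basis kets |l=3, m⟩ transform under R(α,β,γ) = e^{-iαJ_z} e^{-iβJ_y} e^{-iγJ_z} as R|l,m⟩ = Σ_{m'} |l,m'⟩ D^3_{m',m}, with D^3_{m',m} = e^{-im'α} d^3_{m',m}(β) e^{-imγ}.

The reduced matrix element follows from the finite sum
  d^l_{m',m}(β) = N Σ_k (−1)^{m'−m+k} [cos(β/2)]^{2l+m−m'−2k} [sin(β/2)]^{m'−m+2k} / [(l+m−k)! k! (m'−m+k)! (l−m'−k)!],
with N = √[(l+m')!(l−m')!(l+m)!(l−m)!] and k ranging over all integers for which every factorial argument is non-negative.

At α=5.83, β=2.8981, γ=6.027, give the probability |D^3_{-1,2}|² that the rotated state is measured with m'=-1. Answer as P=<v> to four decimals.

Split into d^3_{-1,2}(β=2.8981) × two z-phases.
c=cos(2.898100/2)=0.121446, s=sin(2.898100/2)=0.992598; N=√[2·24·120·1]=75.894664
k∈{3,4} keeps every argument non-negative
  k=3: (−1)^0·75.8947/(12)·0.1214^3·0.9926^3 = +0.011079
  k=4: (−1)^1·75.8947/(24)·0.1214^1·0.9926^5 = -0.370041
d^3_{-1,2}(2.8981) = +0.011079 -0.370041 = -0.358962
|D^3_{-1,2}|² = |d^3_{-1,2}(β)|² = (-0.358962)² = 0.128854 (the z-rotation phases have unit modulus)

P=0.1289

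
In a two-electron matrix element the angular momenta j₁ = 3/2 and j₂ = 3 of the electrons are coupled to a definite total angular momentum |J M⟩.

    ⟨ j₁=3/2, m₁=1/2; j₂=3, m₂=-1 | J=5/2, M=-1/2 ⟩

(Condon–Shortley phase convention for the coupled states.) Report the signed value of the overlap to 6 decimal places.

j₁+j₂−J=2  J+j₁−j₂=1  J−j₁+j₂=4  j₁+j₂+J+1=8
(j₁±m₁, j₂±m₂, J±M) = (2,1,2,4,2,3)
P² = 288/35
sum k=0..1:
  [0] +1/8 = 1/8
  [1] −1/6 = -1/6
S = -1/24
C² = P²·S² = 1/70 ; C = -0.119523

-0.119523  (= −√(1/70))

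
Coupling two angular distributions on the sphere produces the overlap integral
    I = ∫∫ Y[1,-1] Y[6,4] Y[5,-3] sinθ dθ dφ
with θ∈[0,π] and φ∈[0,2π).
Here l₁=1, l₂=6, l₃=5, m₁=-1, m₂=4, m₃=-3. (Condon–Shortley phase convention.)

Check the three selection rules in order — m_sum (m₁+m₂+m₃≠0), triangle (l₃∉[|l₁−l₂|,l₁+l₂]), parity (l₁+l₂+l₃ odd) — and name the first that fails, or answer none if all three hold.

azimuthal sum: -1 + 4 − 3 = 0  ✓
5 ≤ 5 ≤ 7 (triangle on l)  ✓
L = 1 + 6 + 5 = 12 (even)  ✓

none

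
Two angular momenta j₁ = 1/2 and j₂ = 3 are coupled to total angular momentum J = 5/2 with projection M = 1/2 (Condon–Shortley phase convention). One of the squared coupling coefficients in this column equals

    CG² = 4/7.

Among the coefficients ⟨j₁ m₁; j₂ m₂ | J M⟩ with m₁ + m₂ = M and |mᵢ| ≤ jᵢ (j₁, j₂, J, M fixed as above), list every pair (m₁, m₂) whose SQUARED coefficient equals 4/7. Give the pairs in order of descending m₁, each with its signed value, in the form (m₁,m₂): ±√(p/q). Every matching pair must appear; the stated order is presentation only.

Admissible pairs with m₁+m₂ = M = 1/2: (-1/2,1), (1/2,0)
  (m₁,m₂)=(1/2,0): CG² = 3/7, CG = +√(3/7)
  (m₁,m₂)=(-1/2,1): CG² = 4/7, CG = −√(4/7)   ← matches the target
Pairs with CG² = 4/7: (-1/2,1): −√(4/7)

(-1/2,1): −√(4/7)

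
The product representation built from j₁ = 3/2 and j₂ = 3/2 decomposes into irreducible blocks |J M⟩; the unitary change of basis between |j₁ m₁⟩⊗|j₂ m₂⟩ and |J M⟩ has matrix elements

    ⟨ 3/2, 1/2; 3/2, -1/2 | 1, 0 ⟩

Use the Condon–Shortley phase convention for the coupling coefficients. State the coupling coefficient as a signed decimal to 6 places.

−√(1/20) ≈ -0.223607

triangle: 2!×1!×1!/5! = 2/120
(j±m)!: 2!×1!×1!×2!×1!×1! = 4
prefactor² = (2J+1)×Δ×N² = 1/5
  k=0: +1/(0!×2!×1!×1!×0!×0!) = 1/2
  k=1: −1/(1!×1!×0!×0!×1!×1!) = -1
Σ = -1/2  ⇒  CG² = 1/5×(-1/2)² = 1/20
CG = −√(1/20) = -0.223607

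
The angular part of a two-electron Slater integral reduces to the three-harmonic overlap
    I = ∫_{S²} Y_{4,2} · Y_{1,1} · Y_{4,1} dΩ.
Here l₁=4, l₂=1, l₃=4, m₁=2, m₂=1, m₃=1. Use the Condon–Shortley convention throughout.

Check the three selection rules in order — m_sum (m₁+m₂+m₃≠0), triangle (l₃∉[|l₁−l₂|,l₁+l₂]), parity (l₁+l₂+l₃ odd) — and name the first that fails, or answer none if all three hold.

m_sum

Σmᵢ = 4  ✗
l₃∈[|l₁−l₂|,l₁+l₂]=[3,5], have l₃=4
Σlᵢ = 9 ⇒ odd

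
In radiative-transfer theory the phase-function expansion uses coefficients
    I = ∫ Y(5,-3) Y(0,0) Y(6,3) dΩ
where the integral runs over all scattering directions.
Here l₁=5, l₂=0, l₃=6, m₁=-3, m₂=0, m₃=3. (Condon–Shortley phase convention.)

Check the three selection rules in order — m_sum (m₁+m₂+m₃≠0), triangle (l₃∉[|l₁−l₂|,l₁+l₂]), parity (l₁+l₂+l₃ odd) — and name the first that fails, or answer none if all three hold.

triangle

Σmᵢ = 0  ✓
l₃∈[|l₁−l₂|,l₁+l₂]=[5,5] required, l₃=6 fails  ✗
Σlᵢ = 11 ⇒ odd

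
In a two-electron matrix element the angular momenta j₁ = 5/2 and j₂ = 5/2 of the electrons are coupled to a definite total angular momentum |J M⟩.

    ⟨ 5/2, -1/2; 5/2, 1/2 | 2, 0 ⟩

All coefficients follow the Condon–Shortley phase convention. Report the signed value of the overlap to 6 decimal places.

j₁+j₂−J=3  J+j₁−j₂=2  J−j₁+j₂=2  j₁+j₂+J+1=8
(j₁±m₁, j₂±m₂, J±M) = (2,3,3,2,2,2)
P² = 12/7
sum k=1..3:
  [1] −1/8 = -1/8
  [2] +1/2 = 1/2
  [3] −1/24 = -1/24
S = 1/3
C² = P²·S² = 4/21 ; C = +0.436436

+0.436436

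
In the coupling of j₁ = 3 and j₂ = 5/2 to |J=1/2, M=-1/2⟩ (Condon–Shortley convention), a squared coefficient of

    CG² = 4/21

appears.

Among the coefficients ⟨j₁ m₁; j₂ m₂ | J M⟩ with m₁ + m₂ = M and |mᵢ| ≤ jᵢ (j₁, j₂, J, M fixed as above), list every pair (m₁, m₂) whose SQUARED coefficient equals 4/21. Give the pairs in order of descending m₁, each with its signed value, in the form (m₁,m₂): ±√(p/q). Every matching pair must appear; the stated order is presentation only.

(-1,1/2): −√(4/21)

Admissible pairs with m₁+m₂ = M = -1/2: (-3,5/2), (-2,3/2), (-1,1/2), (0,-1/2), (1,-3/2), (2,-5/2)
  (m₁,m₂)=(2,-5/2): CG² = 1/21, CG = +√(1/21)
  (m₁,m₂)=(1,-3/2): CG² = 2/21, CG = −√(2/21)
  (m₁,m₂)=(0,-1/2): CG² = 1/7, CG = +√(1/7)
  (m₁,m₂)=(-1,1/2): CG² = 4/21, CG = −√(4/21)   ← matches the target
  (m₁,m₂)=(-2,3/2): CG² = 5/21, CG = +√(5/21)
  (m₁,m₂)=(-3,5/2): CG² = 2/7, CG = −√(2/7)
Pairs with CG² = 4/21: (-1,1/2): −√(4/21)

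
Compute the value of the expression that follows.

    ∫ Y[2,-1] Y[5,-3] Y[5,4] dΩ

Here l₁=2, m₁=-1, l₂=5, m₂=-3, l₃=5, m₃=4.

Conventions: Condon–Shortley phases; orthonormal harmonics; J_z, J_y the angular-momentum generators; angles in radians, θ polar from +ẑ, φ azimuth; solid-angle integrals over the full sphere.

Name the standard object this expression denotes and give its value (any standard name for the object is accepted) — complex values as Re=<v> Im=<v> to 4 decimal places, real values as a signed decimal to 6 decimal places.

Gaunt coefficient, +0.196098

This is a Gaunt coefficient — the integral of a triple product of spherical harmonics over the sphere.
Rules hold: Σm=0, L=12 even, 3≤5≤7.
N = 5·11·11 = 605
Δ = 2!·2!·8!/13! = 1/38610
Racah Σ t=0..2: t=0:+1/2880 t=1:−1/576 t=2:+1/2880 = -1/960
⇒ 3j(2 5 5; 0 0 0)² = 10/429, sgn +1
Racah Σ t=1..2: t=1:−1/10080 t=2:+1/80640 = -1/11520
⇒ 3j(2 5 5; -1 -3 4)² = 49/1430, sgn +1
4πI² = N·(3j₀)²·(3jₘ)² = 245/507
I = +1·√(0.483235/4π) = 0.19609844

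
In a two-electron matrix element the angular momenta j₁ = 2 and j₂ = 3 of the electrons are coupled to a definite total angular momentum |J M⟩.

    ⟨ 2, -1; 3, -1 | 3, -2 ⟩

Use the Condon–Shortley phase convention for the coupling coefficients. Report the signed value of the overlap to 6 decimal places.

j₁+j₂−J=2  J+j₁−j₂=2  J−j₁+j₂=4  j₁+j₂+J+1=9
(j₁±m₁, j₂±m₂, J±M) = (1,3,2,4,1,5)
P² = 64
sum k=1..2:
  [1] −1/12 = -1/12
  [2] +1/48 = 1/48
S = -1/16
C² = P²·S² = 1/4 ; C = -0.500000

-0.500000  (= −√(1/4))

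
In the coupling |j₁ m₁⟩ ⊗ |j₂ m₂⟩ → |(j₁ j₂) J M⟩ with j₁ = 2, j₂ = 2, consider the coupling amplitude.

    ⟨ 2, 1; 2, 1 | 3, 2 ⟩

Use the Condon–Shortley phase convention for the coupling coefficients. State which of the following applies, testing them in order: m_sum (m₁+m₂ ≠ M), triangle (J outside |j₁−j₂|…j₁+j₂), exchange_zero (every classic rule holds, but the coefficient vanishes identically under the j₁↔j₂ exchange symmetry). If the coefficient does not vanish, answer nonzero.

m-sum: m₁+m₂ = 1+1 = 2, M = 2  ✓
triangle: |j₁−j₂| = 0 ≤ J = 3 ≤ j₁+j₂ = 4  ✓
exchange: j₁=j₂ and m₁=m₂, and (−1)^(j₁+j₂−J) = (−1)^1 = −1 forces ⟨j₁m₁;j₂m₂|JM⟩ = −⟨j₂m₂;j₁m₁|JM⟩ = −⟨j₁m₁;j₂m₂|JM⟩ ⇒ the coefficient vanishes identically
Racah sum check: Σ_k collapses to 0 ⇒ CG = 0

exchange_zero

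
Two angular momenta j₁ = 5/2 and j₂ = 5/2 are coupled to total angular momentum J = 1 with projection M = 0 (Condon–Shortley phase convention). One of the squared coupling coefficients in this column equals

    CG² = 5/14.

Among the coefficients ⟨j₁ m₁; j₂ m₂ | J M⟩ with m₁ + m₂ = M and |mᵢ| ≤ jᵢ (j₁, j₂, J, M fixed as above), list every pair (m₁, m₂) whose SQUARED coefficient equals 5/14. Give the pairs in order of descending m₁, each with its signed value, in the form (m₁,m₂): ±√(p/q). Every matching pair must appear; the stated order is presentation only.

Admissible pairs with m₁+m₂ = M = 0: (-5/2,5/2), (-3/2,3/2), (-1/2,1/2), (1/2,-1/2), (3/2,-3/2), (5/2,-5/2)
  (m₁,m₂)=(5/2,-5/2): CG² = 5/14, CG = +√(5/14)   ← matches the target
  (m₁,m₂)=(3/2,-3/2): CG² = 9/70, CG = −√(9/70)
  (m₁,m₂)=(1/2,-1/2): CG² = 1/70, CG = +√(1/70)
  (m₁,m₂)=(-1/2,1/2): CG² = 1/70, CG = +√(1/70)
  (m₁,m₂)=(-3/2,3/2): CG² = 9/70, CG = −√(9/70)
  (m₁,m₂)=(-5/2,5/2): CG² = 5/14, CG = +√(5/14)   ← matches the target
Pairs with CG² = 5/14: (5/2,-5/2): +√(5/14); (-5/2,5/2): +√(5/14)

(5/2,-5/2): +√(5/14); (-5/2,5/2): +√(5/14)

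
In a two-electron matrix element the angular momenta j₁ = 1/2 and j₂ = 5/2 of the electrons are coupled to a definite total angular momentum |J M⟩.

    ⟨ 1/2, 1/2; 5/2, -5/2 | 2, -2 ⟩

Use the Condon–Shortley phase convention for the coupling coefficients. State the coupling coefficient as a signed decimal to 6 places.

+√(5/6) ≈ +0.912871

j₁+j₂−J=1  J+j₁−j₂=0  J−j₁+j₂=4  j₁+j₂+J+1=6
(j₁±m₁, j₂±m₂, J±M) = (1,0,0,5,0,4)
P² = 480
sum k=0..0:
  [0] +1/24 = 1/24
S = 1/24
C² = P²·S² = 5/6 ; C = +0.912871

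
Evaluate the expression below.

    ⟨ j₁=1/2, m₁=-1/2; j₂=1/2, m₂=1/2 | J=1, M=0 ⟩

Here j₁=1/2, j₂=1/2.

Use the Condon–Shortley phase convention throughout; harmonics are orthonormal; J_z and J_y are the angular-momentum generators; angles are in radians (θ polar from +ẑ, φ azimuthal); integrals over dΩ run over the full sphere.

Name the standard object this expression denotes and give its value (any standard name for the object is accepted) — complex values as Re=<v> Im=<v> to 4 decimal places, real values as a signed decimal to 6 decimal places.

Clebsch–Gordan coefficient, +√(1/2) ≈ +0.707107

This is a Clebsch–Gordan (vector-coupling) coefficient.
triangle: 0!×1!×1!/3! = 1/6
(j±m)!: 0!×1!×1!×0!×1!×1! = 1
prefactor² = (2J+1)×Δ×N² = 1/2
  k=0: +1/(0!×0!×1!×1!×0!×0!) = 1
Σ = 1  ⇒  CG² = 1/2×1² = 1/2
CG = +√(1/2) = +0.707107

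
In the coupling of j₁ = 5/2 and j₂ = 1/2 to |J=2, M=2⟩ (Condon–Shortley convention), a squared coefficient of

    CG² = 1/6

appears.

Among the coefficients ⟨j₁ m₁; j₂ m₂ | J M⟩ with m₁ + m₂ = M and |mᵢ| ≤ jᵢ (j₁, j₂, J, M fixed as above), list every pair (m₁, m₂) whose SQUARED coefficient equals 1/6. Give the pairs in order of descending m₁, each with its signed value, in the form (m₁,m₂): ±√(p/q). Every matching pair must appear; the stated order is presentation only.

(3/2,1/2): −√(1/6)

Admissible pairs with m₁+m₂ = M = 2: (3/2,1/2), (5/2,-1/2)
  (m₁,m₂)=(5/2,-1/2): CG² = 5/6, CG = +√(5/6)
  (m₁,m₂)=(3/2,1/2): CG² = 1/6, CG = −√(1/6)   ← matches the target
Pairs with CG² = 1/6: (3/2,1/2): −√(1/6)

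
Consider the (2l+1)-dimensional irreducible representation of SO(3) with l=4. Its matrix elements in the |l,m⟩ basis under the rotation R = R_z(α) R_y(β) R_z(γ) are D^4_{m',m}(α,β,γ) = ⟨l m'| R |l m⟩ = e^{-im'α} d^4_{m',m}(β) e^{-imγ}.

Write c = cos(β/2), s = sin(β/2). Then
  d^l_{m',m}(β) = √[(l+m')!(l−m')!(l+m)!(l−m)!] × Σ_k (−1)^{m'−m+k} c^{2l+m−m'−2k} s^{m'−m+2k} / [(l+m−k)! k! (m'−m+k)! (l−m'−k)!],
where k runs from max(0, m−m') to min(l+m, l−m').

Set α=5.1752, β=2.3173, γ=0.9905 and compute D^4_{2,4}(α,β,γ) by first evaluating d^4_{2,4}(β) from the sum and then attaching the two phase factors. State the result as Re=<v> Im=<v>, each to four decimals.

First d^4_{2,4}(β=2.3173), then the phase factors e^{-i(2)α} and e^{-i(4)γ}:
Half-angle: c=0.400577, s=0.916263. N=√(720·2·40320·1)=7619.763776
k∈{2} keeps every argument non-negative
  k=2: (−1)^0·7619.7638/(1440)·0.4006^6·0.9163^2 = +0.018354
d^4_{2,4}(2.3173) = +0.018354
Attach z-rotation phases: D = e^{-i(2)(5.1752)}·(+0.018354)·e^{-i(4)(0.9905)} = -0.003200-0.018073i

Re=-0.0032 Im=-0.0181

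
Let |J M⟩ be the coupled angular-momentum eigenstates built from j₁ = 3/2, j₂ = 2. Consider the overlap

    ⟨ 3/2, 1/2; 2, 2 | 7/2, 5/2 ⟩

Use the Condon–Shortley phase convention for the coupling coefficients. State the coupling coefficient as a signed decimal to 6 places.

√[8·0!3!4!/8! · 2!1!4!0!6!1!] = √(6912/7)
  +(−1)^0/∏(0,0,1,4,2,0)! = 1/48  (running 1/48)
⟨..|..⟩ = √(6912/7)·(1/48) = +0.654654

+0.654654  (= +√(3/7))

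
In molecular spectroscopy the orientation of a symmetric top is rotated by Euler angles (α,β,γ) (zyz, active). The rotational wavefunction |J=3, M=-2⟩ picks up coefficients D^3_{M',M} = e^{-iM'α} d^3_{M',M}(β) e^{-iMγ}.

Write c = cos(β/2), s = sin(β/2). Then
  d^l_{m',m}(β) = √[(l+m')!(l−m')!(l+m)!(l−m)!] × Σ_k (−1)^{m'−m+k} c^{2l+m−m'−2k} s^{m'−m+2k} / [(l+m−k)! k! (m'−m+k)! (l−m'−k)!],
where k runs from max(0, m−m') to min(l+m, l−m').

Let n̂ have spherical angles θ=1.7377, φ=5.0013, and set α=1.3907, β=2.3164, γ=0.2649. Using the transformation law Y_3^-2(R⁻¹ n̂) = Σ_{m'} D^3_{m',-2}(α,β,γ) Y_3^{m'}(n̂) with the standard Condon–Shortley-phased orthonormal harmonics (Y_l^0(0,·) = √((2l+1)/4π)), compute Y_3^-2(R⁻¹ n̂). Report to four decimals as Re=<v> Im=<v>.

Re=0.0269 Im=-0.3891

Need the full column D^3_{m',-2} for m'=−3..3 at α=1.3907, β=2.3164, γ=0.2649.
cos(β/2)=0.400989, sin(β/2)=0.916083
d^3_{-3,-2}: single k=1 term ⇒ +0.023263;  D = -0.000244-0.023262i
d^3_{-2,-2}: k∈[0..1] ⇒ +0.004157 -0.108485 = -0.104328;  D = +0.102831+0.017610i
d^3_{-1,-2}: k∈[0..1] ⇒ -0.030033 +0.313496 = +0.283463;  D = -0.097120+0.266306i
d^3_{0,-2}: k∈[0..1] ⇒ +0.118839 -0.620247 = -0.501408;  D = -0.432669-0.253392i
d^3_{1,-2}: k∈[0..1] ⇒ -0.313496 +0.818100 = +0.504604;  D = +0.328878-0.382706i
d^3_{2,-2}: k∈[0..1] ⇒ +0.566206 -0.591028 = -0.024823;  D = +0.015624+0.019289i
d^3_{3,-2}: single k=0 term ⇒ -0.633697;  D = +0.555907-0.304204i
Y_3^{m'}(θ=1.7377,φ=5.0013) and Σ D·Y over m':
  (-0.0002-0.0233i)·(-0.3049-0.2590i)  (+0.1028+0.0176i)·(+0.1383-0.0902i)  (-0.0971+0.2663i)·(-0.0783-0.2633i)  (-0.4327-0.2534i)·(+0.1774+0.0000i)  (+0.3289-0.3827i)·(+0.0783-0.2633i)  (+0.0156+0.0193i)·(+0.1383+0.0902i)  (+0.5559-0.3042i)·(+0.3049-0.2590i)
Y_3^-2(R⁻¹ n̂) = +0.026940-0.389119i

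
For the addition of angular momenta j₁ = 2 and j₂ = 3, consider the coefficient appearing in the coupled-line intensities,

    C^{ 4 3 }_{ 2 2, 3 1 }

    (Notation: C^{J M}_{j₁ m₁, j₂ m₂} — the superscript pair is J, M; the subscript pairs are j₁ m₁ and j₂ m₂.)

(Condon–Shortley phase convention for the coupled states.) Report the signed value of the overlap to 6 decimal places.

j₁+j₂−J=1  J+j₁−j₂=3  J−j₁+j₂=5  j₁+j₂+J+1=10
(j₁±m₁, j₂±m₂, J±M) = (4,0,4,2,7,1)
P² = 10368
sum k=0..0:
  [0] +1/144 = 1/144
S = 1/144
C² = P²·S² = 1/2 ; C = +0.707107

+0.707107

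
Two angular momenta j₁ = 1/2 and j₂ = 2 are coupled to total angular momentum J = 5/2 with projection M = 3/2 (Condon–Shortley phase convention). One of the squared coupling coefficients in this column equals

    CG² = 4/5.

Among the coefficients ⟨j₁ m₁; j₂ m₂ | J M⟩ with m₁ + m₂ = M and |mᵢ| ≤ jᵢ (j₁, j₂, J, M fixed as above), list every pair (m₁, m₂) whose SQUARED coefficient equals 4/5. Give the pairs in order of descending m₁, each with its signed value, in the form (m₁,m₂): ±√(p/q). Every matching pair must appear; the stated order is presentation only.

(1/2,1): +√(4/5)

Admissible pairs with m₁+m₂ = M = 3/2: (-1/2,2), (1/2,1)
  (m₁,m₂)=(1/2,1): CG² = 4/5, CG = +√(4/5)   ← matches the target
  (m₁,m₂)=(-1/2,2): CG² = 1/5, CG = +√(1/5)
Pairs with CG² = 4/5: (1/2,1): +√(4/5)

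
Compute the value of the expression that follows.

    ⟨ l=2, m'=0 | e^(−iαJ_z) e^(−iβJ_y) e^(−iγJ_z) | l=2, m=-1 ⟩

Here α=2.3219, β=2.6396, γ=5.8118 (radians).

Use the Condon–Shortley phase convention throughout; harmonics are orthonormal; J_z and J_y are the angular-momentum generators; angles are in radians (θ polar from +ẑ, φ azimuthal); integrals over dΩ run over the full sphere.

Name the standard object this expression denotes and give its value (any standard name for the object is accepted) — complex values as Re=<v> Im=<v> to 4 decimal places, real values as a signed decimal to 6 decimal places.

This is a Wigner D-matrix element — the rotation-matrix element ⟨l m'| R(α,β,γ) |l m⟩ in the angular-momentum basis.
First d^2_{0,-1}(β=2.6396), then the phase factors e^{-i(0)α} and e^{-i(-1)γ}:
With c≡cos(β/2)=0.248369 and s≡sin(β/2)=0.968665, N=[2·2·1·6]^{1/2}=4.898979
k∈{0,1} keeps every argument non-negative
  k=0: (−1)^1·4.8990/(2)·0.2484^3·0.9687^1 = -0.036353
  k=1: (−1)^2·4.8990/(2)·0.2484^1·0.9687^3 = +0.552961
d^2_{0,-1}(2.6396) = -0.036353 +0.552961 = +0.516608
Phases: e^{-i·(0)·2.3219}=+1.000000+0.000000i, e^{-i·(-1)·5.8118}=+0.890940-0.454121i ⇒ D=+0.460267-0.234603i

Wigner D-matrix element, Re=0.4603 Im=-0.2346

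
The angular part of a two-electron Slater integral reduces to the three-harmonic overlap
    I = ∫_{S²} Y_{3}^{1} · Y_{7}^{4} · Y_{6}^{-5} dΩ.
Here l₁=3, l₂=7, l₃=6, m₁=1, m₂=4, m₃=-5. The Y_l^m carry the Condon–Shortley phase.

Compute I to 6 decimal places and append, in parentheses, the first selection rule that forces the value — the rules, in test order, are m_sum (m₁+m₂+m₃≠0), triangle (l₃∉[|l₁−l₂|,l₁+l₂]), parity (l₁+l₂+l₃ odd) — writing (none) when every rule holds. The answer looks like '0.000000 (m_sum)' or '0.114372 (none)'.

Rules hold: Σm=0, L=16 even, 4≤6≤10.
N = 7·15·13 = 1365
Δ = 4!·2!·10!/17! = 1/2042040
Racah Σ t=1..3: t=1:−1/207360 t=2:+1/57600 t=3:−1/207360 = 1/129600
⇒ 3j(3 7 6; 0 0 0)² = 168/12155, sgn +1
Racah Σ t=1..2: t=1:−1/21772800 t=2:+1/2903040 = 13/43545600
⇒ 3j(3 7 6; 1 4 -5)² = 143/7140, sgn -1
4πI² = N·(3j₀)²·(3jₘ)² = 546/1445
I = -1·√(0.377855/4π) = -0.17340334
No selection rule forces the value: the integral is nonzero (none).

-0.173403 (none)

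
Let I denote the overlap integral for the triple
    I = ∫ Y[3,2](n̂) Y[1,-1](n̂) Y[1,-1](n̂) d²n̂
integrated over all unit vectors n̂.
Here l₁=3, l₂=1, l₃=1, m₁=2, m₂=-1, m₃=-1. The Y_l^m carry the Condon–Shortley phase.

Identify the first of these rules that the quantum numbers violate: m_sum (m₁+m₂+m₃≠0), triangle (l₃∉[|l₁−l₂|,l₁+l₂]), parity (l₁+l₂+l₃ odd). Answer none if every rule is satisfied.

triangle

Σmᵢ = 0  ✓
l₃∈[|l₁−l₂|,l₁+l₂]=[2,4] required, l₃=1 fails  ✗
Σlᵢ = 5 ⇒ odd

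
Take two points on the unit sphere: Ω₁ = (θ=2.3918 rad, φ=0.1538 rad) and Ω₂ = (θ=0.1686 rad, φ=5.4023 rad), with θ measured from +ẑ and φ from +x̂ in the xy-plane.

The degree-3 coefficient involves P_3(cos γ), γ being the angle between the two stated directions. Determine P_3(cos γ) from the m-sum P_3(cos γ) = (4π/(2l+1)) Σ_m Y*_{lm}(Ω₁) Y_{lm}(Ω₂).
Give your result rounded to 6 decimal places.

Term-by-term m-sum for l=3 (normalisation 4π/7 = 1.795196):
  m=-3: (0.11824 + 0.05879j) × (-0.00173 + 0.00094j) = -0.00026 + 0.00001j  (running Σ = -0.00026 + 0.00001j)
  m=-2: (-0.33105 - 0.10517j) × (-0.00538 + 0.02785j) = 0.00471 - 0.00865j  (running Σ = 0.00445 - 0.00864j)
  m=-1: (0.36518 + 0.05661j) × (0.13320 + 0.16142j) = 0.03950 + 0.06649j  (running Σ = 0.04396 + 0.05784j)
  m=0: (0.08797 + 0.00000j) × (0.68398 + 0.00000j) = 0.06017 + 0.00000j  (running Σ = 0.10413 + 0.05784j)
  m=1: (-0.36518 + 0.05661j) × (-0.13320 + 0.16142j) = 0.03950 - 0.06649j  (running Σ = 0.14363 - 0.00864j)
  m=2: (-0.33105 + 0.10517j) × (-0.00538 - 0.02785j) = 0.00471 + 0.00865j  (running Σ = 0.14834 + 0.00001j)
  m=3: (-0.11824 + 0.05879j) × (0.00173 + 0.00094j) = -0.00026 - 0.00001j  (running Σ = 0.14808 - 0.00000j)
Total Σ_m = 0.14808 - 0.00000j. Multiply by 1.795196: 0.26584 - 0.00000j. P_3(cos γ) = 0.265841

0.265841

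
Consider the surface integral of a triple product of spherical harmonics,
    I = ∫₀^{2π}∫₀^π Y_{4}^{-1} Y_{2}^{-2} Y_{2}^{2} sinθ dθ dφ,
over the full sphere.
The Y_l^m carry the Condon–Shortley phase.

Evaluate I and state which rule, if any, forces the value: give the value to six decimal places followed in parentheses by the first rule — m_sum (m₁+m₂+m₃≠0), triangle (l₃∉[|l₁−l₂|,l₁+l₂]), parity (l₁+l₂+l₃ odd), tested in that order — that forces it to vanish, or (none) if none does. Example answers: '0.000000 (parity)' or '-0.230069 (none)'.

m-sum = -1 − 2 + 2 = -1 ≠ 0 ⇒ I = 0

0.000000 (m_sum)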